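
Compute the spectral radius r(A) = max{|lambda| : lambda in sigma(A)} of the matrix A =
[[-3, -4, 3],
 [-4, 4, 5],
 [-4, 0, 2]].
r(A) ≈ 6.6964

The eigenvalues of A are the roots of its characteristic polynomial. With M = A (coefficients from the trace, the sum of principal 2x2 minors, and det A):
  p(λ) = det(λ I - M) = λ^3 - 3λ^2 - 14λ - 72.
No integer candidate from the rational root theorem (±divisors of 72) is a root, so the roots are irrational. The cubic discriminant is Δ = -189436 < 0, so there is one real root and a complex-conjugate pair. p(6) = -48 and p(7) = 26 have opposite signs, so a root lies in (6, 7); Newton's method refines it to λ ≈ 6.6964. Dividing out (λ - (6.6964)) leaves approximately λ^2 + 3.6964λ + 10.7521. For λ^2 + 3.6964λ + 10.7521 the discriminant is -29.3454. It is negative, so the remaining roots are the complex-conjugate pair λ ≈ -1.8482 ± 2.7086i. Their product equals the constant term, so |λ|^2 ≈ 10.7521 and |λ| ≈ 3.279.
Thus the eigenvalues (to 4 decimals) are 6.6964 (modulus 6.6964); -1.8482 ± 2.7086i (modulus 3.279). The spectral radius is the largest modulus: r(A) ≈ 6.6964. (Cross-check: r(A) ≤ ||A||_2 ≈ 8.836; equality holds whenever A is normal, though it can also hold for some non-normal A.)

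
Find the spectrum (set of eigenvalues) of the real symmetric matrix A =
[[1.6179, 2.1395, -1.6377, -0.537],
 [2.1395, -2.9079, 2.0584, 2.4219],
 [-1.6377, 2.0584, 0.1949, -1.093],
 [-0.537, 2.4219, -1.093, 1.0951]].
sigma(A) ≈ {-6, 1, 2, 3}

A is real symmetric, so its spectrum consists of real eigenvalues. Expanding the characteristic polynomial of the displayed matrix gives
  det(λ I - A) = p(λ) = λ^4 + (0)λ^3 + (-25)λ^2 + (60.002)λ + (-36.0016).
Solving p(λ) = 0 yields eigenvalues ≈ -6, 1, 2, 3. (A is shown rounded to 4 decimals, so these recover the underlying integer eigenvalues to within that precision.)
Verification: the trace of A = 0 equals the sum of eigenvalues 0, and det(A) ≈ -36.0016 matches the eigenvalue product -36.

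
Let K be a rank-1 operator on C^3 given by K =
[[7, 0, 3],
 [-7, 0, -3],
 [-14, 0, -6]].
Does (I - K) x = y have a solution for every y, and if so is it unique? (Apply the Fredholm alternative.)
(I - K) is singular (det(I - K) = 0, i.e. 1 ∈ sigma(K)). (I - K) x = y is solvable iff y ⊥ ker((I - K)^*) = span{(7, 0, 3)}, i.e. iff 7y_1 + 3y_3 = 0. When solvable, the solutions are x = y + c·(1, -1, -2), c arbitrary (ker(I - K) = span{(1, -1, -2)}, dimension 1).

K has rank 1, so it is an outer product K = u v^T: every row of K is a multiple of one row vector. Reading off the entries, u = (1, -1, -2) and v = (7, 0, 3) (row i of K equals u_i·v^T). A rank-one matrix u v^T satisfies K u = u (v·u) and kills the (2)-dimensional subspace v^⊥, so its characteristic polynomial is lambda^2 (lambda - v·u) with v·u = tr K = 1. Hence the eigenvalues of I - K are 1 (multiplicity 2) and 1 - (1) = 0, so det(I - K) = 0. (Direct check: I - K =
[[-6, 0, -3],
 [7, 1, 3],
 [14, 0, 7]]
has determinant 0.) So 1 is an eigenvalue of K and (I - K) is not invertible. The finite-dimensional Fredholm alternative says: either (I - K) is invertible, or ker(I - K) ≠ {0} and then range(I - K) = ker((I - K)^*)^⊥, with dim ker(I - K) = dim ker((I - K)^*). We are in the second case, so we need both kernels. Kernel of I - K: (I - K) u = u - u (v·u) = u - u = 0, so ker(I - K) = span{u} = span{(1, -1, -2)} (it is exactly 1-dimensional because rank(I - K) = 2). Kernel of the adjoint: K is real, so (I - K)^* = I - K^T = I - v u^T, and (I - v u^T) v = v - v (u·v) = 0; hence ker((I - K)^*) = span{v} = span{(7, 0, 3)}. Therefore (I - K) x = y is solvable iff <y, v> = 0, i.e. iff 7y_1 + 3y_3 = 0. When this holds, K y = u (v·y) = 0, so (I - K) y = y and x = y is a particular solution; the full solution set is the line x = y + c·u = y + c·(1, -1, -2), c ∈ C.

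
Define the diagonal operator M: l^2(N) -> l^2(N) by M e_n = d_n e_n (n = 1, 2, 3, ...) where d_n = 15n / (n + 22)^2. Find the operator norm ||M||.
||M|| = 15/88 (attained at n = 22)

For M diagonal, ||M|| = sup_n |d_n|. Treat f(x) = 15x / (x + 22)^2 for real x > 0. By the quotient rule, f'(x) = 15(22 - x)/(x + 22)^3, which is positive for x < 22 and negative for x > 22. So f has a unique maximum at x = 22, and since 22 is a positive integer, the supremum over n ≥ 1 is attained at n = 22: d_22 = 15·22/(22 + 22)^2 = 15·22/1936 = 15/88. Hence ||M|| = 15/88.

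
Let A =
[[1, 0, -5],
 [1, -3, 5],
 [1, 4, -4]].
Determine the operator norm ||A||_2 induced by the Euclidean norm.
||A||_2 ≈ 9.103 (= sqrt(largest eigenvalue of A^T A))

||A||_2 = sigma_max(A) = sqrt(lambda_max(A^T A)). Form the symmetric matrix M = A^T A =
[[3, 1, -4],
 [1, 25, -31],
 [-4, -31, 66]].
Its characteristic polynomial (trace, sum of principal 2x2 minors, determinant of M give the coefficients) is
  p(λ) = det(λ I - M) = λ^3 - 94λ^2 + 945λ - 1849.
No integer candidate from the rational root theorem (±divisors of 1849) is a root, so the roots are irrational. The cubic discriminant is Δ = 1236267569 > 0, so there are three distinct real roots. p(2) = -327 and p(3) = 167 have opposite signs, so a root lies in (2, 3); Newton's method refines it to λ ≈ 2.6208. p(8) = 207 and p(9) = -229 have opposite signs, so a root lies in (8, 9); Newton's method refines it to λ ≈ 8.514. p(82) = -5047 and p(83) = 807 have opposite signs, so a root lies in (82, 83); Newton's method refines it to λ ≈ 82.8652. Check (Vieta): the three roots sum to 94, matching tr M = 94.
So the eigenvalues of A^T A are ≈ 2.6208, 8.514, 82.8652 (all ≥ 0, as they must be for A^T A). The largest is λ_max ≈ 82.8652, hence ||A||_2 = sqrt(λ_max) ≈ 9.103.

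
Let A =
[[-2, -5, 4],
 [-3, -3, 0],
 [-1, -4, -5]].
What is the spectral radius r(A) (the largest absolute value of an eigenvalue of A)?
r(A) ≈ 6.5283

The eigenvalues of A are the roots of its characteristic polynomial. With M = A (coefficients from the trace, the sum of principal 2x2 minors, and det A):
  p(λ) = det(λ I - M) = λ^3 + 10λ^2 + 20λ - 81.
No integer candidate from the rational root theorem (±divisors of 81) is a root, so the roots are irrational. The cubic discriminant is Δ = -136747 < 0, so there is one real root and a complex-conjugate pair. p(1) = -50 and p(2) = 7 have opposite signs, so a root lies in (1, 2); Newton's method refines it to λ ≈ 1.9006. Dividing out (λ - (1.9006)) leaves approximately λ^2 + 11.9006λ + 42.6182. For λ^2 + 11.9006λ + 42.6182 the discriminant is -28.8487. It is negative, so the remaining roots are the complex-conjugate pair λ ≈ -5.9503 ± 2.6855i. Their product equals the constant term, so |λ|^2 ≈ 42.6182 and |λ| ≈ 6.5283.
Thus the eigenvalues (to 4 decimals) are 1.9006 (modulus 1.9006); -5.9503 ± 2.6855i (modulus 6.5283). The spectral radius is the largest modulus: r(A) ≈ 6.5283. (Cross-check: r(A) ≤ ||A||_2 ≈ 7.8289; equality holds whenever A is normal, though it can also hold for some non-normal A.)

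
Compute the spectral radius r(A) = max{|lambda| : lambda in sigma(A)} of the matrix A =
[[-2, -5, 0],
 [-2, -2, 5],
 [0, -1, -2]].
r(A) = (4 + sqrt(20))/2 ≈ 4.2361

The eigenvalues of A are the roots of its characteristic polynomial. With M = A (coefficients from the trace, the sum of principal 2x2 minors, and det A):
  p(λ) = det(λ I - M) = λ^3 + 6λ^2 + 7λ - 2.
By the rational root theorem any rational root is an integer divisor of 2. Testing λ = -2: p(-2) = -8 + 24 - 14 - 2 = 0, so λ = -2 is a root. Dividing out (λ + 2) leaves p(λ) = (λ + 2)(λ^2 + 4λ - 1). For λ^2 + 4λ - 1 the discriminant is 20. It is nonnegative but not a perfect square, so the roots are real and irrational: λ = (-4 ± sqrt(20))/2 ≈ 0.2361, -4.2361.
Thus the eigenvalues (to 4 decimals) are 0.2361 (modulus 0.2361); -4.2361 (modulus 4.2361); -2 (modulus 2). The spectral radius is the largest modulus: r(A) = (4 + sqrt(20))/2 ≈ 4.2361. (Cross-check: r(A) ≤ ||A||_2 ≈ 6.734; equality holds whenever A is normal, though it can also hold for some non-normal A.)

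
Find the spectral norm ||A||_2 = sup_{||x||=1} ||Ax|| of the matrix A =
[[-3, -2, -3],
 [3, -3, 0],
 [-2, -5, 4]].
||A||_2 ≈ 6.9331 (= sqrt(largest eigenvalue of A^T A))

||A||_2 = sigma_max(A) = sqrt(lambda_max(A^T A)). Form the symmetric matrix M = A^T A =
[[22, 7, 1],
 [7, 38, -14],
 [1, -14, 25]].
Its characteristic polynomial (trace, sum of principal 2x2 minors, determinant of M give the coefficients) is
  p(λ) = det(λ I - M) = λ^3 - 85λ^2 + 2090λ - 15129.
No integer candidate from the rational root theorem (±divisors of 15129) is a root, so the roots are irrational. The cubic discriminant is Δ = 75881993 > 0, so there are three distinct real roots. p(13) = -127 and p(14) = 215 have opposite signs, so a root lies in (13, 14); Newton's method refines it to λ ≈ 13.342. p(23) = 143 and p(24) = -105 have opposite signs, so a root lies in (23, 24); Newton's method refines it to λ ≈ 23.5907. p(48) = -57 and p(49) = 845 have opposite signs, so a root lies in (48, 49); Newton's method refines it to λ ≈ 48.0674. Check (Vieta): the three roots sum to 85, matching tr M = 85.
So the eigenvalues of A^T A are ≈ 13.342, 23.5907, 48.0674 (all ≥ 0, as they must be for A^T A). The largest is λ_max ≈ 48.0674, hence ||A||_2 = sqrt(λ_max) ≈ 6.9331.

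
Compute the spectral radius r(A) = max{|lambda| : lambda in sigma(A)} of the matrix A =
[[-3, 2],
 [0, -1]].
r(A) = 3

The eigenvalues of A are the roots of its characteristic polynomial. With M = A (coefficients from the trace and determinant):
  p(λ) = det(λ I - M) = λ^2 + 4λ + 3.
For λ^2 + 4λ + 3 the discriminant is 4. It is a perfect square (2^2), so the roots are rational: λ = (-4 ± 2)/2 = -1, -3.
Thus the eigenvalues (to 4 decimals) are -1 (modulus 1); -3 (modulus 3). The spectral radius is the largest modulus: r(A) = 3. (Cross-check: r(A) ≤ ||A||_2 ≈ 3.6503; equality holds whenever A is normal, though it can also hold for some non-normal A.)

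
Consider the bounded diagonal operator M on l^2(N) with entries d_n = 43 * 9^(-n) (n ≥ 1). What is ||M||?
||M|| = 43/9 (attained at n = 1)

For M diagonal, ||M|| = sup_n |d_n|. The sequence d_n = 43 * 9^(-n) is positive and strictly decreasing (ratio 9^(-1) < 1), so the supremum is d_1 = 43/9. Hence ||M|| = 43/9.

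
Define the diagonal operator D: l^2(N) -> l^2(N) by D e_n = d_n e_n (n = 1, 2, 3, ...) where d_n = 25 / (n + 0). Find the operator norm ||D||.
||D|| = 25 (attained at n = 1)

For D diagonal, ||D|| = sup_n |d_n| = sup_n 25/(n + 0). This is positive and strictly decreasing in n, so the supremum is attained at n = 1: d_1 = 25/(1 + 0) = 25. Hence ||D|| = 25.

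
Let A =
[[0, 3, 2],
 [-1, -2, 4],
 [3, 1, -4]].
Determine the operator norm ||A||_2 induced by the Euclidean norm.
||A||_2 ≈ 6.741 (= sqrt(largest eigenvalue of A^T A))

||A||_2 = sigma_max(A) = sqrt(lambda_max(A^T A)). Form the symmetric matrix M = A^T A =
[[10, 5, -16],
 [5, 14, -6],
 [-16, -6, 36]].
Its characteristic polynomial (trace, sum of principal 2x2 minors, determinant of M give the coefficients) is
  p(λ) = det(λ I - M) = λ^3 - 60λ^2 + 687λ - 1156.
No integer candidate from the rational root theorem (±divisors of 1156) is a root, so the roots are irrational. The cubic discriminant is Δ = 224958276 > 0, so there are three distinct real roots. p(2) = -14 and p(3) = 392 have opposite signs, so a root lies in (2, 3); Newton's method refines it to λ ≈ 2.0306. p(12) = 176 and p(13) = -168 have opposite signs, so a root lies in (12, 13); Newton's method refines it to λ ≈ 12.5279. p(45) = -616 and p(46) = 822 have opposite signs, so a root lies in (45, 46); Newton's method refines it to λ ≈ 45.4415. Check (Vieta): the three roots sum to 60, matching tr M = 60.
So the eigenvalues of A^T A are ≈ 2.0306, 12.5279, 45.4415 (all ≥ 0, as they must be for A^T A). The largest is λ_max ≈ 45.4415, hence ||A||_2 = sqrt(λ_max) ≈ 6.741.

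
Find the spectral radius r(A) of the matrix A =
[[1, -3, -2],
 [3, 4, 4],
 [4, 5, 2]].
r(A) ≈ 4.9855

The eigenvalues of A are the roots of its characteristic polynomial. With M = A (coefficients from the trace, the sum of principal 2x2 minors, and det A):
  p(λ) = det(λ I - M) = λ^3 - 7λ^2 + 11λ + 40.
No integer candidate from the rational root theorem (±divisors of 40) is a root, so the roots are irrational. The cubic discriminant is Δ = -43155 < 0, so there is one real root and a complex-conjugate pair. p(-2) = -18 and p(-1) = 21 have opposite signs, so a root lies in (-2, -1); Newton's method refines it to λ ≈ -1.6093. Dividing out (λ - (-1.6093)) leaves approximately λ^2 - 8.6093λ + 24.8552. For λ^2 - 8.6093λ + 24.8552 the discriminant is -25.3003. It is negative, so the remaining roots are the complex-conjugate pair λ ≈ 4.3047 ± 2.515i. Their product equals the constant term, so |λ|^2 ≈ 24.8552 and |λ| ≈ 4.9855.
Thus the eigenvalues (to 4 decimals) are -1.6093 (modulus 1.6093); 4.3047 ± 2.515i (modulus 4.9855). The spectral radius is the largest modulus: r(A) ≈ 4.9855. (Cross-check: r(A) ≤ ||A||_2 ≈ 9.4755; equality holds whenever A is normal, though it can also hold for some non-normal A.)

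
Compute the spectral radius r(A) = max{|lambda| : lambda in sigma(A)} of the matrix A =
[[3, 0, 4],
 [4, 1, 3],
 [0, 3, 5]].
r(A) ≈ 7.7966

The eigenvalues of A are the roots of its characteristic polynomial. With M = A (coefficients from the trace, the sum of principal 2x2 minors, and det A):
  p(λ) = det(λ I - M) = λ^3 - 9λ^2 + 14λ - 36.
No integer candidate from the rational root theorem (±divisors of 36) is a root, so the roots are irrational. The cubic discriminant is Δ = -53420 < 0, so there is one real root and a complex-conjugate pair. p(7) = -36 and p(8) = 12 have opposite signs, so a root lies in (7, 8); Newton's method refines it to λ ≈ 7.7966. Dividing out (λ - (7.7966)) leaves approximately λ^2 - 1.2034λ + 4.6174. For λ^2 - 1.2034λ + 4.6174 the discriminant is -17.0214. It is negative, so the remaining roots are the complex-conjugate pair λ ≈ 0.6017 ± 2.0629i. Their product equals the constant term, so |λ|^2 ≈ 4.6174 and |λ| ≈ 2.1488.
Thus the eigenvalues (to 4 decimals) are 7.7966 (modulus 7.7966); 0.6017 ± 2.0629i (modulus 2.1488). The spectral radius is the largest modulus: r(A) ≈ 7.7966. (Cross-check: r(A) ≤ ||A||_2 ≈ 8.3498; equality holds whenever A is normal, though it can also hold for some non-normal A.)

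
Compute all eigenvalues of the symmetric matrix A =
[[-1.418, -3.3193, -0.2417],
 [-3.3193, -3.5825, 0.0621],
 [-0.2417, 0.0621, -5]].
sigma(A) ≈ {-6, -5, 1}

A is real symmetric, so its spectrum consists of real eigenvalues. Expanding the characteristic polynomial of the displayed matrix gives
  det(λ I - A) = p(λ) = λ^3 + (10)λ^2 + (19)λ + (-30).
Solving p(λ) = 0 yields eigenvalues ≈ -6, -5, 1. (A is shown rounded to 4 decimals, so these recover the underlying integer eigenvalues to within that precision.)
Verification: the trace of A = -10 equals the sum of eigenvalues -10, and det(A) ≈ 30.0003 matches the eigenvalue product 30.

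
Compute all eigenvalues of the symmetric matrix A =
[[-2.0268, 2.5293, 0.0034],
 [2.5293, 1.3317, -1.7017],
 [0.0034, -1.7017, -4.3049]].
sigma(A) ≈ {-5, -3, 3}

A is real symmetric, so its spectrum consists of real eigenvalues. Expanding the characteristic polynomial of the displayed matrix gives
  det(λ I - A) = p(λ) = λ^3 + (5)λ^2 + (-9)λ + (-45).
Solving p(λ) = 0 yields eigenvalues ≈ -5, -3, 3. (A is shown rounded to 4 decimals, so these recover the underlying integer eigenvalues to within that precision.)
Verification: the trace of A = -5 equals the sum of eigenvalues -5, and det(A) ≈ 44.9992 matches the eigenvalue product 45.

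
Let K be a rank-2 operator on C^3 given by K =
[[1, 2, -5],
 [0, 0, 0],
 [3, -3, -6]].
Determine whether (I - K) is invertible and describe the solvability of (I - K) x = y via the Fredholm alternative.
(I - K) is invertible (det(I - K) = 15 ≠ 0), so for every y in C^3 the equation (I - K) x = y has a unique solution.

K has rank 2 and factors as K = U V^T = u1 v1^T + u2 v2^T with u1 = (1, 0, 3), v1 = (1, -1, -2), u2 = (3, 0, 0), v2 = (0, 1, -1) (multiplying out reproduces the displayed K). The nonzero eigenvalues of U V^T coincide with those of the 2 x 2 matrix G = V^T U = [[v1·u1, v1·u2], [v2·u1, v2·u2]] = [[-5, 3], [-3, 0]], and by the Sylvester determinant identity det(I_3 - U V^T) = det(I_2 - V^T U) = det([[6, -3], [3, 1]]) = (6)(1) - (-3)(3) = 15. (Direct check: I - K =
[[0, -2, 5],
 [0, 1, 0],
 [-3, 3, 7]]
has determinant 15.) The finite-dimensional Fredholm alternative says: either (I - K) is invertible, or ker(I - K) ≠ {0} and then range(I - K) = ker((I - K)^*)^⊥, with dim ker(I - K) = dim ker((I - K)^*). Since det(I - K) ≠ 0, 1 is not an eigenvalue of K and ker(I - K) = {0}, so we are in the first case: for every y there is a unique x = (I - K)^(-1) y. (Explicitly, by the Woodbury identity, (I - U V^T)^(-1) = I + U (I_2 - G)^(-1) V^T.)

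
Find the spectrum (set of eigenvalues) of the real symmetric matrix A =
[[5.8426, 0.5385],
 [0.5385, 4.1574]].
sigma(A) ≈ {4, 6}

A is real symmetric, so its spectrum consists of real eigenvalues. Expanding the characteristic polynomial of the displayed matrix gives
  det(λ I - A) = p(λ) = λ^2 + (-10)λ + (24).
Solving p(λ) = 0 yields eigenvalues ≈ 4, 6. (A is shown rounded to 4 decimals, so these recover the underlying integer eigenvalues to within that precision.)
Verification: the trace of A = 10 equals the sum of eigenvalues 10, and det(A) ≈ 24.0000 matches the eigenvalue product 24.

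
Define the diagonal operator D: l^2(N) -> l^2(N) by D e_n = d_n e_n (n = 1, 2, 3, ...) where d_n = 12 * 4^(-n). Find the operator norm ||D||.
||D|| = 3 (attained at n = 1)

For D diagonal, ||D|| = sup_n |d_n|. The sequence d_n = 12 * 4^(-n) is positive and strictly decreasing (ratio 4^(-1) < 1), so the supremum is d_1 = 12/4 = 3. Hence ||D|| = 3.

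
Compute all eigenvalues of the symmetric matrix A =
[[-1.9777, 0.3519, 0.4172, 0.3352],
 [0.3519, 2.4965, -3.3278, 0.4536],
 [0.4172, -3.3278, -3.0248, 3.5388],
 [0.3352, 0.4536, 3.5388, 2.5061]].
sigma(A) ≈ {-6, -2, 3, 5}

A is real symmetric, so its spectrum consists of real eigenvalues. Expanding the characteristic polynomial of the displayed matrix gives
  det(λ I - A) = p(λ) = λ^4 + (0)λ^3 + (-37)λ^2 + (24.0021)λ + (180).
Solving p(λ) = 0 yields eigenvalues ≈ -6, -2, 3, 5. (A is shown rounded to 4 decimals, so these recover the underlying integer eigenvalues to within that precision.)
Verification: the trace of A = 0 equals the sum of eigenvalues 0, and det(A) ≈ 180.0000 matches the eigenvalue product 180.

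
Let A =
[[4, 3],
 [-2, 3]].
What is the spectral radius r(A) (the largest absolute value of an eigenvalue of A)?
r(A) = sqrt(18) ≈ 4.2426

The eigenvalues of A are the roots of its characteristic polynomial. With M = A (coefficients from the trace and determinant):
  p(λ) = det(λ I - M) = λ^2 - 7λ + 18.
For λ^2 - 7λ + 18 the discriminant is -23. It is negative, so the roots are the complex-conjugate pair λ = 7/2 ± (sqrt(23)/2) i ≈ 3.5 ± 2.3979i. For a conjugate pair the product of the roots equals the constant term, so |λ|^2 = 18 and |λ| = sqrt(18) ≈ 4.2426.
Thus the eigenvalues (to 4 decimals) are 3.5 ± 2.3979i (modulus 4.2426). The spectral radius is the largest modulus: r(A) = sqrt(18) ≈ 4.2426. (Cross-check: r(A) ≤ ||A||_2 ≈ 5.0083; equality holds whenever A is normal, though it can also hold for some non-normal A.)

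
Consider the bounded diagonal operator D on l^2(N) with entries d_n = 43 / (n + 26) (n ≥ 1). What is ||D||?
||D|| = 43/27 (attained at n = 1)

For D diagonal, ||D|| = sup_n |d_n| = sup_n 43/(n + 26). This is positive and strictly decreasing in n, so the supremum is attained at n = 1: d_1 = 43/(1 + 26) = 43/27. Hence ||D|| = 43/27.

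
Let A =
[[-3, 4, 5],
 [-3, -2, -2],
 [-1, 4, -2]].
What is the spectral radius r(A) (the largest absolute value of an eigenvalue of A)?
r(A) ≈ 5.4045

The eigenvalues of A are the roots of its characteristic polynomial. With M = A (coefficients from the trace, the sum of principal 2x2 minors, and det A):
  p(λ) = det(λ I - M) = λ^3 + 7λ^2 + 41λ + 122.
No integer candidate from the rational root theorem (±divisors of 122) is a root, so the roots are irrational. The cubic discriminant is Δ = -132315 < 0, so there is one real root and a complex-conjugate pair. p(-5) = -33 and p(-4) = 6 have opposite signs, so a root lies in (-5, -4); Newton's method refines it to λ ≈ -4.1769. Dividing out (λ - (-4.1769)) leaves approximately λ^2 + 2.8231λ + 29.2082. For λ^2 + 2.8231λ + 29.2082 the discriminant is -108.863. It is negative, so the remaining roots are the complex-conjugate pair λ ≈ -1.4115 ± 5.2169i. Their product equals the constant term, so |λ|^2 ≈ 29.2082 and |λ| ≈ 5.4045.
Thus the eigenvalues (to 4 decimals) are -4.1769 (modulus 4.1769); -1.4115 ± 5.2169i (modulus 5.4045). The spectral radius is the largest modulus: r(A) ≈ 5.4045. (Cross-check: r(A) ≤ ||A||_2 ≈ 7.395; equality holds whenever A is normal, though it can also hold for some non-normal A.)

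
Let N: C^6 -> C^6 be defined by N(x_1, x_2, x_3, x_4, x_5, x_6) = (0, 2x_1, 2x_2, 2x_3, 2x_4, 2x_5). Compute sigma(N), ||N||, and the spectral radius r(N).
sigma(N) = {0}; ||N|| = 2; r(N) = 0. (N is nilpotent with N^6 = 0.)

On C^6, N is a strictly lower-triangular matrix with 2 on the subdiagonal and zeros elsewhere, so its characteristic polynomial is lambda^6 and every eigenvalue is 0: sigma(N) = {0}. For the operator norm, N e_i = 2e_{i+1} for i = 1, ..., 5 and N e_6 = 0, so the singular values of N are 2 (with multiplicity 5) and 0; hence ||N|| = 2. The spectral radius r(N) = max|lambda| = 0. Note ||N|| > r(N) — characteristic of non-normal nilpotent operators. Indeed N^6 = 0.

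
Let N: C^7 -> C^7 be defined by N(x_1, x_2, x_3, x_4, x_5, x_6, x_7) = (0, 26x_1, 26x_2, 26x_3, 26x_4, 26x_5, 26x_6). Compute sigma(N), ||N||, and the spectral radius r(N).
sigma(N) = {0}; ||N|| = 26; r(N) = 0. (N is nilpotent with N^7 = 0.)

On C^7, N is a strictly lower-triangular matrix with 26 on the subdiagonal and zeros elsewhere, so its characteristic polynomial is lambda^7 and every eigenvalue is 0: sigma(N) = {0}. For the operator norm, N e_i = 26e_{i+1} for i = 1, ..., 6 and N e_7 = 0, so the singular values of N are 26 (with multiplicity 6) and 0; hence ||N|| = 26. The spectral radius r(N) = max|lambda| = 0. Note ||N|| > r(N) — characteristic of non-normal nilpotent operators. Indeed N^7 = 0.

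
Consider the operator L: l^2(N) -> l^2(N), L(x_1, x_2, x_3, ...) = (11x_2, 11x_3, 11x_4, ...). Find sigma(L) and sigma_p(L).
sigma(L) = closed disk {z in C : |z| ≤ 11}; sigma_p(L) = open disk {z in C : |z| < 11}

Note L = 11·V where V is the unit left shift (V x)_k = x_{k+1}; so sigma(L) = 11·sigma(V) and ||L|| = 11||V||. ||L x||^2 = 121sum_{k≥2} |x_k|^2 ≤ 121||x||^2, with equality on {x : x_1 = 0}, so ||L|| = 11. For any lambda with |lambda| < 11, set r = lambda/11 (|r| < 1); the vector x = (1, r, r^2, ...) is in l^2 and satisfies L x = 11(r, r^2, ...) = lambda x, so lambda is an eigenvalue. On the boundary |lambda| = 11 the geometric series diverges, so no l^2 eigenvector exists, but these lambda lie in the approximate point spectrum. Hence sigma(L) is the closed disk of radius 11 and sigma_p(L) is the open disk.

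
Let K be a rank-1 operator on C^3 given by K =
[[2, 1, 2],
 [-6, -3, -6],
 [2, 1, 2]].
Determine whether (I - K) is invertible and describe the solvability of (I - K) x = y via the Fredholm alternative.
(I - K) is singular (det(I - K) = 0, i.e. 1 ∈ sigma(K)). (I - K) x = y is solvable iff y ⊥ ker((I - K)^*) = span{(2, 1, 2)}, i.e. iff 2y_1 + y_2 + 2y_3 = 0. When solvable, the solutions are x = y + c·(1, -3, 1), c arbitrary (ker(I - K) = span{(1, -3, 1)}, dimension 1).

K has rank 1, so it is an outer product K = u v^T: every row of K is a multiple of one row vector. Reading off the entries, u = (1, -3, 1) and v = (2, 1, 2) (row i of K equals u_i·v^T). A rank-one matrix u v^T satisfies K u = u (v·u) and kills the (2)-dimensional subspace v^⊥, so its characteristic polynomial is lambda^2 (lambda - v·u) with v·u = tr K = 1. Hence the eigenvalues of I - K are 1 (multiplicity 2) and 1 - (1) = 0, so det(I - K) = 0. (Direct check: I - K =
[[-1, -1, -2],
 [6, 4, 6],
 [-2, -1, -1]]
has determinant 0.) So 1 is an eigenvalue of K and (I - K) is not invertible. The finite-dimensional Fredholm alternative says: either (I - K) is invertible, or ker(I - K) ≠ {0} and then range(I - K) = ker((I - K)^*)^⊥, with dim ker(I - K) = dim ker((I - K)^*). We are in the second case, so we need both kernels. Kernel of I - K: (I - K) u = u - u (v·u) = u - u = 0, so ker(I - K) = span{u} = span{(1, -3, 1)} (it is exactly 1-dimensional because rank(I - K) = 2). Kernel of the adjoint: K is real, so (I - K)^* = I - K^T = I - v u^T, and (I - v u^T) v = v - v (u·v) = 0; hence ker((I - K)^*) = span{v} = span{(2, 1, 2)}. Therefore (I - K) x = y is solvable iff <y, v> = 0, i.e. iff 2y_1 + y_2 + 2y_3 = 0. When this holds, K y = u (v·y) = 0, so (I - K) y = y and x = y is a particular solution; the full solution set is the line x = y + c·u = y + c·(1, -3, 1), c ∈ C.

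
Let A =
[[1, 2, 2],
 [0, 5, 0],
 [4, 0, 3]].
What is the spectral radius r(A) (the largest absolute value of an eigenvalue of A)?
r(A) = 5

The eigenvalues of A are the roots of its characteristic polynomial. With M = A (coefficients from the trace, the sum of principal 2x2 minors, and det A):
  p(λ) = det(λ I - M) = λ^3 - 9λ^2 + 15λ + 25.
By the rational root theorem any rational root is an integer divisor of 25. Testing λ = 5: p(5) = 125 - 225 + 75 + 25 = 0, so λ = 5 is a root. Dividing out (λ - 5) leaves p(λ) = (λ - 5)(λ^2 - 4λ - 5). For λ^2 - 4λ - 5 the discriminant is 36. It is a perfect square (6^2), so the roots are rational: λ = (4 ± 6)/2 = 5, -1.
Thus the eigenvalues (to 4 decimals) are 5 (modulus 5); -1 (modulus 1). The spectral radius is the largest modulus: r(A) = 5. (Cross-check: r(A) ≤ ||A||_2 ≈ 5.7661; equality holds whenever A is normal, though it can also hold for some non-normal A.)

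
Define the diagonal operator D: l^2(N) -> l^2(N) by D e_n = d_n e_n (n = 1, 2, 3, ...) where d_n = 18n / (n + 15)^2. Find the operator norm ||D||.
||D|| = 3/10 (attained at n = 15)

For D diagonal, ||D|| = sup_n |d_n|. Treat f(x) = 18x / (x + 15)^2 for real x > 0. By the quotient rule, f'(x) = 18(15 - x)/(x + 15)^3, which is positive for x < 15 and negative for x > 15. So f has a unique maximum at x = 15, and since 15 is a positive integer, the supremum over n ≥ 1 is attained at n = 15: d_15 = 18·15/(15 + 15)^2 = 18·15/900 = 3/10. Hence ||D|| = 3/10.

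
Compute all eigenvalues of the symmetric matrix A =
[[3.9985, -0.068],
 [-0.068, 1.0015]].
sigma(A) ≈ {1, 4}

A is real symmetric, so its spectrum consists of real eigenvalues. Expanding the characteristic polynomial of the displayed matrix gives
  det(λ I - A) = p(λ) = λ^2 + (-5)λ + (4).
Solving p(λ) = 0 yields eigenvalues ≈ 1, 4. (A is shown rounded to 4 decimals, so these recover the underlying integer eigenvalues to within that precision.)
Verification: the trace of A = 5 equals the sum of eigenvalues 5, and det(A) ≈ 3.9999 matches the eigenvalue product 4.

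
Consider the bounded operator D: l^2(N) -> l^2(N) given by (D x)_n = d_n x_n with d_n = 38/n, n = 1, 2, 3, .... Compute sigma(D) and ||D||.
sigma(D) = {38/n : n ≥ 1} ∪ {0}; ||D|| = 38

A bounded diagonal operator on l^2 with diagonal entries d_n has spectrum equal to the closure of {d_n : n ≥ 1}: every d_n is an eigenvalue (with eigenvector e_n), so {d_n} ⊂ sigma(D); the spectrum is closed, so its closure is too; and for lambda not in the closure, (D - lambda I) has bounded inverse (the diagonal entries 1/(d_n - lambda) are bounded). For our sequence d_n = 38/n, n = 1, 2, 3, ...:
  - {d_n} = {38/n : n ≥ 1}; the only limit point is 0
  - closure = {38/n : n ≥ 1} ∪ {0}
For the norm: a diagonal operator has ||D|| = sup_n |d_n|. Here d_n = 38/n is positive and decreasing, so sup_n |d_n| = d_1 = 38. So ||D|| = 38.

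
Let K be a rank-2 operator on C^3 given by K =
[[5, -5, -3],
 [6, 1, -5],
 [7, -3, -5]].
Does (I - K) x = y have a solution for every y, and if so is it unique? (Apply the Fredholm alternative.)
(I - K) is invertible (det(I - K) = 11 ≠ 0), so for every y in C^3 the equation (I - K) x = y has a unique solution.

K has rank 2 and factors as K = U V^T = u1 v1^T + u2 v2^T with u1 = (1, -3, -1), v1 = (-1, -1, 1), u2 = (2, 1, 2), v2 = (3, -2, -2) (multiplying out reproduces the displayed K). The nonzero eigenvalues of U V^T coincide with those of the 2 x 2 matrix G = V^T U = [[v1·u1, v1·u2], [v2·u1, v2·u2]] = [[1, -1], [11, 0]], and by the Sylvester determinant identity det(I_3 - U V^T) = det(I_2 - V^T U) = det([[0, 1], [-11, 1]]) = (0)(1) - (1)(-11) = 11. (Direct check: I - K =
[[-4, 5, 3],
 [-6, 0, 5],
 [-7, 3, 6]]
has determinant 11.) The finite-dimensional Fredholm alternative says: either (I - K) is invertible, or ker(I - K) ≠ {0} and then range(I - K) = ker((I - K)^*)^⊥, with dim ker(I - K) = dim ker((I - K)^*). Since det(I - K) ≠ 0, 1 is not an eigenvalue of K and ker(I - K) = {0}, so we are in the first case: for every y there is a unique x = (I - K)^(-1) y. (Explicitly, by the Woodbury identity, (I - U V^T)^(-1) = I + U (I_2 - G)^(-1) V^T.)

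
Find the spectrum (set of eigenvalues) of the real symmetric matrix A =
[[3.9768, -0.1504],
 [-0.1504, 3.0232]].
sigma(A) ≈ {3, 4}

A is real symmetric, so its spectrum consists of real eigenvalues. Expanding the characteristic polynomial of the displayed matrix gives
  det(λ I - A) = p(λ) = λ^2 + (-7)λ + (12).
Solving p(λ) = 0 yields eigenvalues ≈ 3, 4. (A is shown rounded to 4 decimals, so these recover the underlying integer eigenvalues to within that precision.)
Verification: the trace of A = 7 equals the sum of eigenvalues 7, and det(A) ≈ 12.0000 matches the eigenvalue product 12.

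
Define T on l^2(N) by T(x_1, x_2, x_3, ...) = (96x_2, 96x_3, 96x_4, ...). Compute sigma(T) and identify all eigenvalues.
sigma(T) = closed disk {z in C : |z| ≤ 96}; sigma_p(T) = open disk {z in C : |z| < 96}

Note T = 96·V where V is the unit left shift (V x)_k = x_{k+1}; so sigma(T) = 96·sigma(V) and ||T|| = 96||V||. ||T x||^2 = 9216sum_{k≥2} |x_k|^2 ≤ 9216||x||^2, with equality on {x : x_1 = 0}, so ||T|| = 96. For any lambda with |lambda| < 96, set r = lambda/96 (|r| < 1); the vector x = (1, r, r^2, ...) is in l^2 and satisfies T x = 96(r, r^2, ...) = lambda x, so lambda is an eigenvalue. On the boundary |lambda| = 96 the geometric series diverges, so no l^2 eigenvector exists, but these lambda lie in the approximate point spectrum. Hence sigma(T) is the closed disk of radius 96 and sigma_p(T) is the open disk.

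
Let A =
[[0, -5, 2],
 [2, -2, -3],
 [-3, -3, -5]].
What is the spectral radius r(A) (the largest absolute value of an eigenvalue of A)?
r(A) = 7

The eigenvalues of A are the roots of its characteristic polynomial. With M = A (coefficients from the trace, the sum of principal 2x2 minors, and det A):
  p(λ) = det(λ I - M) = λ^3 + 7λ^2 + 17λ + 119.
By the rational root theorem any rational root is an integer divisor of 119. Testing λ = -7: p(-7) = -343 + 343 - 119 + 119 = 0, so λ = -7 is a root. Dividing out (λ + 7) leaves p(λ) = (λ + 7)(λ^2 + 17). For λ^2 + 17 the discriminant is -68. It is negative, so the roots are the complex-conjugate pair λ = 0 ± (sqrt(68)/2) i ≈ 0 ± 4.1231i. For a conjugate pair the product of the roots equals the constant term, so |λ|^2 = 17 and |λ| = sqrt(17) ≈ 4.1231.
Thus the eigenvalues (to 4 decimals) are 0 ± 4.1231i (modulus 4.1231); -7 (modulus 7). The spectral radius is the largest modulus: r(A) = 7. (Cross-check: r(A) ≤ ||A||_2 ≈ 7.1807; equality holds whenever A is normal, though it can also hold for some non-normal A.)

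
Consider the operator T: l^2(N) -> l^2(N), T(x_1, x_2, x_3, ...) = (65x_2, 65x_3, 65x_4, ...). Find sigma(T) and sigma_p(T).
sigma(T) = closed disk {z in C : |z| ≤ 65}; sigma_p(T) = open disk {z in C : |z| < 65}

Note T = 65·V where V is the unit left shift (V x)_k = x_{k+1}; so sigma(T) = 65·sigma(V) and ||T|| = 65||V||. ||T x||^2 = 4225sum_{k≥2} |x_k|^2 ≤ 4225||x||^2, with equality on {x : x_1 = 0}, so ||T|| = 65. For any lambda with |lambda| < 65, set r = lambda/65 (|r| < 1); the vector x = (1, r, r^2, ...) is in l^2 and satisfies T x = 65(r, r^2, ...) = lambda x, so lambda is an eigenvalue. On the boundary |lambda| = 65 the geometric series diverges, so no l^2 eigenvector exists, but these lambda lie in the approximate point spectrum. Hence sigma(T) is the closed disk of radius 65 and sigma_p(T) is the open disk.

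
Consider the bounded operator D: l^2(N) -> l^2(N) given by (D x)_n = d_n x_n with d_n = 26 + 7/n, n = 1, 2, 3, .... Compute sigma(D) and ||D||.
sigma(D) = {26 + 7/n : n ≥ 1} ∪ {26}; ||D|| = 33

A bounded diagonal operator on l^2 with diagonal entries d_n has spectrum equal to the closure of {d_n : n ≥ 1}: every d_n is an eigenvalue (with eigenvector e_n), so {d_n} ⊂ sigma(D); the spectrum is closed, so its closure is too; and for lambda not in the closure, (D - lambda I) has bounded inverse (the diagonal entries 1/(d_n - lambda) are bounded). For our sequence d_n = 26 + 7/n, n = 1, 2, 3, ...:
  - {d_n} = {26 + 7/n : n ≥ 1}; the only limit point is 26
  - closure = {26 + 7/n : n ≥ 1} ∪ {26}
For the norm: a diagonal operator has ||D|| = sup_n |d_n|. Here d_n = 26 + 7/n is positive and decreasing, so sup_n |d_n| = d_1 = 26 + 7 = 33. So ||D|| = 33.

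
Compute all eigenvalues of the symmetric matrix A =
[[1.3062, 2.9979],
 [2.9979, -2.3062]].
sigma(A) ≈ {-4, 3}

A is real symmetric, so its spectrum consists of real eigenvalues. Expanding the characteristic polynomial of the displayed matrix gives
  det(λ I - A) = p(λ) = λ^2 + (1)λ + (-12).
Solving p(λ) = 0 yields eigenvalues ≈ -4, 3. (A is shown rounded to 4 decimals, so these recover the underlying integer eigenvalues to within that precision.)
Verification: the trace of A = -1 equals the sum of eigenvalues -1, and det(A) ≈ -11.9998 matches the eigenvalue product -12.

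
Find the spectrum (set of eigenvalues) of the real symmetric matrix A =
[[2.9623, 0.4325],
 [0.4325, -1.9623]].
sigma(A) ≈ {-2, 3}

A is real symmetric, so its spectrum consists of real eigenvalues. Expanding the characteristic polynomial of the displayed matrix gives
  det(λ I - A) = p(λ) = λ^2 + (-1)λ + (-6).
Solving p(λ) = 0 yields eigenvalues ≈ -2, 3. (A is shown rounded to 4 decimals, so these recover the underlying integer eigenvalues to within that precision.)
Verification: the trace of A = 1 equals the sum of eigenvalues 1, and det(A) ≈ -6.0000 matches the eigenvalue product -6.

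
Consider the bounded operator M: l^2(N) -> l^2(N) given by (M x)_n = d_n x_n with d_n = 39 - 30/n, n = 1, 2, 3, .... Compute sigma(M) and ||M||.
sigma(M) = {39 - 30/n : n ≥ 1} ∪ {39}; ||M|| = 39

A bounded diagonal operator on l^2 with diagonal entries d_n has spectrum equal to the closure of {d_n : n ≥ 1}: every d_n is an eigenvalue (with eigenvector e_n), so {d_n} ⊂ sigma(M); the spectrum is closed, so its closure is too; and for lambda not in the closure, (M - lambda I) has bounded inverse (the diagonal entries 1/(d_n - lambda) are bounded). For our sequence d_n = 39 - 30/n, n = 1, 2, 3, ...:
  - {d_n} = {39 - 30/n : n ≥ 1}; the only limit point is 39
  - closure = {39 - 30/n : n ≥ 1} ∪ {39}
For the norm: a diagonal operator has ||M|| = sup_n |d_n|. Here d_n = 39 - 30/n increases monotonically from d_1 = 9 toward 39, with all terms in [9, 39); so sup_n |d_n| = 39 (the supremum is the limit, not attained). So ||M|| = 39.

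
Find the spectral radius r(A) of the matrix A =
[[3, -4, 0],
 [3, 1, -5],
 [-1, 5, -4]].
r(A) ≈ 4.9034

The eigenvalues of A are the roots of its characteristic polynomial. With M = A (coefficients from the trace, the sum of principal 2x2 minors, and det A):
  p(λ) = det(λ I - M) = λ^3 + 24λ + 5.
No integer candidate from the rational root theorem (±divisors of 5) is a root, so the roots are irrational. The cubic discriminant is Δ = -55971 < 0, so there is one real root and a complex-conjugate pair. p(-1) = -20 and p(0) = 5 have opposite signs, so a root lies in (-1, 0); Newton's method refines it to λ ≈ -0.208. Dividing out (λ - (-0.208)) leaves approximately λ^2 - 0.208λ + 24.0432. For λ^2 - 0.208λ + 24.0432 the discriminant is -96.1297. It is negative, so the remaining roots are the complex-conjugate pair λ ≈ 0.104 ± 4.9023i. Their product equals the constant term, so |λ|^2 ≈ 24.0432 and |λ| ≈ 4.9034.
Thus the eigenvalues (to 4 decimals) are -0.208 (modulus 0.208); 0.104 ± 4.9023i (modulus 4.9034). The spectral radius is the largest modulus: r(A) ≈ 4.9034. (Cross-check: r(A) ≤ ||A||_2 ≈ 8.1629; equality holds whenever A is normal, though it can also hold for some non-normal A.)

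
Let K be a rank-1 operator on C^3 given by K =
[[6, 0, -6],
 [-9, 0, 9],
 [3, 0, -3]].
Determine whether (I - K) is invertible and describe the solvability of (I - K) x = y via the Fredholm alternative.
(I - K) is invertible (det(I - K) = -2 ≠ 0), so for every y in C^3 the equation (I - K) x = y has a unique solution.

K has rank 1, so it is an outer product K = u v^T: every row of K is a multiple of one row vector. Reading off the entries, u = (-2, 3, -1) and v = (-3, 0, 3) (row i of K equals u_i·v^T). A rank-one matrix u v^T satisfies K u = u (v·u) and kills the (2)-dimensional subspace v^⊥, so its characteristic polynomial is lambda^2 (lambda - v·u) with v·u = tr K = 3. Hence the eigenvalues of I - K are 1 (multiplicity 2) and 1 - (3) = -2, so det(I - K) = -2. (Direct check: I - K =
[[-5, 0, 6],
 [9, 1, -9],
 [-3, 0, 4]]
has determinant -2.) The finite-dimensional Fredholm alternative says: either (I - K) is invertible, or ker(I - K) ≠ {0} and then range(I - K) = ker((I - K)^*)^⊥, with dim ker(I - K) = dim ker((I - K)^*). Since det(I - K) ≠ 0, 1 is not an eigenvalue of K and ker(I - K) = {0}, so we are in the first case: for every y there is a unique x = (I - K)^(-1) y. Explicitly, by the Sherman–Morrison formula, (I - u v^T)^(-1) = I + u v^T/(1 - v·u), i.e. (I - K)^(-1) = I + K/(-2).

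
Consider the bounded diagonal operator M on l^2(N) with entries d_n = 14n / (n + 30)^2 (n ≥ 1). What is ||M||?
||M|| = 7/60 (attained at n = 30)

For M diagonal, ||M|| = sup_n |d_n|. Treat f(x) = 14x / (x + 30)^2 for real x > 0. By the quotient rule, f'(x) = 14(30 - x)/(x + 30)^3, which is positive for x < 30 and negative for x > 30. So f has a unique maximum at x = 30, and since 30 is a positive integer, the supremum over n ≥ 1 is attained at n = 30: d_30 = 14·30/(30 + 30)^2 = 14·30/3600 = 7/60. Hence ||M|| = 7/60.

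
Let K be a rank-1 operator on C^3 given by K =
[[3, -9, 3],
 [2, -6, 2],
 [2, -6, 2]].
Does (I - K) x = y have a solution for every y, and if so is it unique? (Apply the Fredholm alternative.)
(I - K) is invertible (det(I - K) = 2 ≠ 0), so for every y in C^3 the equation (I - K) x = y has a unique solution.

K has rank 1, so it is an outer product K = u v^T: every row of K is a multiple of one row vector. Reading off the entries, u = (-3, -2, -2) and v = (-1, 3, -1) (row i of K equals u_i·v^T). A rank-one matrix u v^T satisfies K u = u (v·u) and kills the (2)-dimensional subspace v^⊥, so its characteristic polynomial is lambda^2 (lambda - v·u) with v·u = tr K = -1. Hence the eigenvalues of I - K are 1 (multiplicity 2) and 1 - (-1) = 2, so det(I - K) = 2. (Direct check: I - K =
[[-2, 9, -3],
 [-2, 7, -2],
 [-2, 6, -1]]
has determinant 2.) The finite-dimensional Fredholm alternative says: either (I - K) is invertible, or ker(I - K) ≠ {0} and then range(I - K) = ker((I - K)^*)^⊥, with dim ker(I - K) = dim ker((I - K)^*). Since det(I - K) ≠ 0, 1 is not an eigenvalue of K and ker(I - K) = {0}, so we are in the first case: for every y there is a unique x = (I - K)^(-1) y. Explicitly, by the Sherman–Morrison formula, (I - u v^T)^(-1) = I + u v^T/(1 - v·u), i.e. (I - K)^(-1) = I + K/(2).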